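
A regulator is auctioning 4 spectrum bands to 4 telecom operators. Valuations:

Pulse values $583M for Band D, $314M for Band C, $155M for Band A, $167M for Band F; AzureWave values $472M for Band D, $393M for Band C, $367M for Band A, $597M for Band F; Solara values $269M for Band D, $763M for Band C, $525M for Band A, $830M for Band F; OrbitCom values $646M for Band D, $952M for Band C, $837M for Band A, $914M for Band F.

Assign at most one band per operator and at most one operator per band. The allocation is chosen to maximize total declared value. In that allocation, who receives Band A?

OrbitCom receives Band A.

Optimal: Pulse→Band D ($583M), AzureWave→Band F ($597M), Solara→Band C ($763M), OrbitCom→Band A ($837M) — total 583+597+763+837 = $2780M.
Column-greedy (each band in turn goes to its best remaining operator) gives $1943M, worse by 837.
Next-best assignment: Pulse→Band D, AzureWave→Band A, Solara→Band F, OrbitCom→Band C = $2732M.
OrbitCom's own top band is Band C ($952M), but forcing OrbitCom→Band C and reassigning the rest optimally gives only $2732M — worse by 48.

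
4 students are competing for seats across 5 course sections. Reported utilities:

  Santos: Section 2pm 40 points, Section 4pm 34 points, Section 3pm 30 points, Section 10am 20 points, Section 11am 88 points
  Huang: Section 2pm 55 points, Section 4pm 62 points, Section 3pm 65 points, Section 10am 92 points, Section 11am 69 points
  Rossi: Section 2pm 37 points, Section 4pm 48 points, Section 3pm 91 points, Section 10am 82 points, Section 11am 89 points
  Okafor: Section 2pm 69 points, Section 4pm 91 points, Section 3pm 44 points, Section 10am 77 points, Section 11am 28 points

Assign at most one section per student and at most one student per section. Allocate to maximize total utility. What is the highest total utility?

Max total: 362 points

This is the linear assignment problem.
Optimal: Santos→Section 11am (88 points), Huang→Section 10am (92 points), Rossi→Section 3pm (91 points), Okafor→Section 4pm (91 points) — total 88+92+91+91 = 362 points.
Column-greedy (each section in turn goes to its best remaining student) gives 242 points, worse by 120.
Swapping Okafor↔Santos (Okafor→Section 11am 28 points, Santos→Section 4pm 34 points) loses 117.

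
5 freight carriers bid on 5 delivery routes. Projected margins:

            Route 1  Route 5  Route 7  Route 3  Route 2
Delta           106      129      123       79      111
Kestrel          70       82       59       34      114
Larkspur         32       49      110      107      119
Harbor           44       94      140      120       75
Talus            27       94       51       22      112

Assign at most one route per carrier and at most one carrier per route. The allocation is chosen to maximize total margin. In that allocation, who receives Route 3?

Larkspur receives Route 3.

Optimal: Delta→Route 1 ($106k), Kestrel→Route 2 ($114k), Larkspur→Route 3 ($107k), Harbor→Route 7 ($140k), Talus→Route 5 ($94k) — total 106+114+107+140+94 = $561k.
Row-greedy (each carrier in turn takes its best remaining route) gives $500k, worse by 61.
Next-best assignment: Delta→Route 5, Kestrel→Route 1, Larkspur→Route 3, Harbor→Route 7, Talus→Route 2 = $558k.
Every other assignment is strictly worse.
Larkspur's own top route is Route 2 ($119k), but forcing Larkspur→Route 2 and reassigning the rest optimally gives only $526k — worse by 35.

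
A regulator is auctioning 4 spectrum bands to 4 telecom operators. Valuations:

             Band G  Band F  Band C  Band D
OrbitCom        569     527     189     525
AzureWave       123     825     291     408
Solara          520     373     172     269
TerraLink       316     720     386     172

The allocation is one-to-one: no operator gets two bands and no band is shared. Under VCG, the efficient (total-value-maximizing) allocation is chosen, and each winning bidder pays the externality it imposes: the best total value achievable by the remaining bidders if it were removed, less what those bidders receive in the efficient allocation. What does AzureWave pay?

Efficient allocation: OrbitCom→Band D ($525M), AzureWave→Band F ($825M), Solara→Band G ($520M), TerraLink→Band C ($386M); total welfare W = $2256M.
AzureWave receives Band F at value $825M, so the others get W − 825 = $1431M.
Without AzureWave: best allocation of the remaining 3 bidders over all 4 bands is OrbitCom→Band D ($525M), Solara→Band G ($520M), TerraLink→Band F ($720M), total $1765M.
VCG payment = (others' best without AzureWave) − (others' welfare with AzureWave) = 1765 − 1431 = $334M.

AzureWave pays $334M.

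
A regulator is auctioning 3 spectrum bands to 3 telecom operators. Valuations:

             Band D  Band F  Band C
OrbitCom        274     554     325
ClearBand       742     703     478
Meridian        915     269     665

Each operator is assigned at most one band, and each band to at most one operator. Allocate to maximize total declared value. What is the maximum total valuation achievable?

Maximum total: $1961M

Optimal: OrbitCom→Band F ($554M), ClearBand→Band D ($742M), Meridian→Band C ($665M) — total 554+742+665 = $1961M.
Next-best assignment: OrbitCom→Band F, ClearBand→Band C, Meridian→Band D = $1947M.
Swapping OrbitCom↔ClearBand (OrbitCom→Band D $274M, ClearBand→Band F $703M) loses 319.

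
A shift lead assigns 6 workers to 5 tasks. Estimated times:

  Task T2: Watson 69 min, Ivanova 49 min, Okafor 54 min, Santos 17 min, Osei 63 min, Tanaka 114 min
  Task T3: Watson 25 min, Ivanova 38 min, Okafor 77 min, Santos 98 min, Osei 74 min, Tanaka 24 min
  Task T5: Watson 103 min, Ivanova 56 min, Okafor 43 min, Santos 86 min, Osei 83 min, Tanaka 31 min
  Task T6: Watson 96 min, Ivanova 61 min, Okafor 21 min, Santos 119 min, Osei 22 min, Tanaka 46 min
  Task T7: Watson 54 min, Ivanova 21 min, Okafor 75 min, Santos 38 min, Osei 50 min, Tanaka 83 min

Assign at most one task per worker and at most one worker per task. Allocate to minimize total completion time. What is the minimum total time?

This is the linear assignment problem.
Optimal: Santos→Task T2 (17 min), Watson→Task T3 (25 min), Tanaka→Task T5 (31 min), Okafor→Task T6 (21 min), Ivanova→Task T7 (21 min) — total 17+25+31+21+21 = 115 min.
Min-entry greedy (repeatedly take the single cheapest remaining cell) gives 166 min, worse by 51.
Next-best assignment: Santos→Task T2, Watson→Task T3, Tanaka→Task T5, Osei→Task T6, Ivanova→Task T7 = 116 min.
Swapping Watson↔Okafor (Watson→Task T6 96 min, Okafor→Task T3 77 min) adds 127.

Min total: 115 min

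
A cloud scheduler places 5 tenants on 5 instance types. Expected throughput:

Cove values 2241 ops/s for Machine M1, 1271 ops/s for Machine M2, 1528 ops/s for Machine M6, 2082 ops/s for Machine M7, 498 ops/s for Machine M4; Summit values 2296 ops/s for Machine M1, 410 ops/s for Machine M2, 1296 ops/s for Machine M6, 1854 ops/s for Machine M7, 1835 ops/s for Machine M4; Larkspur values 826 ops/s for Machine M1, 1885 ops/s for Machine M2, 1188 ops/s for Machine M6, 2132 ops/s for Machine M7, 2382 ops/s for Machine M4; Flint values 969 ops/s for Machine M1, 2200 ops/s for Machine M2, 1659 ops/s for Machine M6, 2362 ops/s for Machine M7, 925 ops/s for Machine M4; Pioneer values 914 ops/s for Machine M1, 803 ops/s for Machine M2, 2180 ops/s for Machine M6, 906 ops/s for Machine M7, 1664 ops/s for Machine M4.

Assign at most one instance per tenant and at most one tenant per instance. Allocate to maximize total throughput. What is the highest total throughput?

This is a one-to-one assignment (maximum-weight bipartite matching).
Optimal: Cove→Machine M7 (2082 ops/s), Summit→Machine M1 (2296 ops/s), Larkspur→Machine M4 (2382 ops/s), Flint→Machine M2 (2200 ops/s), Pioneer→Machine M6 (2180 ops/s) — total 2082+2296+2382+2200+2180 = 11140 ops/s.
Row-greedy (each tenant in turn takes its best remaining instance) gives 10857 ops/s, worse by 283.

Maximum total: 11140 ops/s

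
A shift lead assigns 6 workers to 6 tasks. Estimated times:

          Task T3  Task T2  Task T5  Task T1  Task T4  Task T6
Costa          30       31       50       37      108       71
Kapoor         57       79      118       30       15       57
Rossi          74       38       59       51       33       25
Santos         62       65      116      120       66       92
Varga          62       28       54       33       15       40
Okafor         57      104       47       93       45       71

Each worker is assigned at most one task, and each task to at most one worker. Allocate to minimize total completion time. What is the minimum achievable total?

Min total: 210 min

Optimal: Costa→Task T2 (31 min), Kapoor→Task T1 (30 min), Rossi→Task T6 (25 min), Santos→Task T3 (62 min), Varga→Task T4 (15 min), Okafor→Task T5 (47 min) — total 31+30+25+62+15+47 = 210 min.
Min-entry greedy (repeatedly take the single cheapest remaining cell) gives 265 min, worse by 55.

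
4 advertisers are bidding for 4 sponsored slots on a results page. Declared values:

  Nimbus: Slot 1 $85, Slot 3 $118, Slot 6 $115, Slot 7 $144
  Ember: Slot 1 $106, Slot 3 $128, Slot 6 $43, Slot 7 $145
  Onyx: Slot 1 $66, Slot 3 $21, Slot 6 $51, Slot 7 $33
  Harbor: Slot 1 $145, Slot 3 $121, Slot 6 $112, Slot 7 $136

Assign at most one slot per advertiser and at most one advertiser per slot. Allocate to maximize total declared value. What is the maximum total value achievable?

Max total: $468

Optimal: Nimbus→Slot 7 ($144), Ember→Slot 3 ($128), Onyx→Slot 6 ($51), Harbor→Slot 1 ($145) — total 144+128+51+145 = $468.
Row-greedy (each advertiser in turn takes its best remaining slot) gives $450, worse by 18.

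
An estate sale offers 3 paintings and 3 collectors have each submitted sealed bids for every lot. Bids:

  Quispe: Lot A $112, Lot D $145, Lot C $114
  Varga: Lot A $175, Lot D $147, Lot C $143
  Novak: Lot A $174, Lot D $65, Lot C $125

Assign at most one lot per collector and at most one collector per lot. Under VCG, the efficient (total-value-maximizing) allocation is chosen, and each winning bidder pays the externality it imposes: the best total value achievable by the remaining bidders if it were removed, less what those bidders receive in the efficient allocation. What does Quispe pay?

Quispe pays $4.

Efficient allocation: Quispe→Lot D ($145), Varga→Lot C ($143), Novak→Lot A ($174); total welfare W = $462.
Quispe receives Lot D at value $145, so the others get W − 145 = $317.
Without Quispe: best allocation of the remaining 2 bidders over all 3 lots is Varga→Lot D ($147), Novak→Lot A ($174), total $321.
VCG payment = (others' best without Quispe) − (others' welfare with Quispe) = 321 − 317 = $4.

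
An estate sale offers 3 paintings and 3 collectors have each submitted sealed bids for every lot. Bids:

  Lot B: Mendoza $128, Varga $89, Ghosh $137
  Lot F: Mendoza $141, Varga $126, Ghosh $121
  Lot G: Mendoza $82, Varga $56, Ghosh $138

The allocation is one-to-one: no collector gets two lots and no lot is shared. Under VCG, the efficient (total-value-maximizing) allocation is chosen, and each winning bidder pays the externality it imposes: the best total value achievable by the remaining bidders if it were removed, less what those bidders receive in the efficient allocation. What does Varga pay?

Efficient allocation: Mendoza→Lot B ($128), Varga→Lot F ($126), Ghosh→Lot G ($138); total welfare W = $392.
Varga receives Lot F at value $126, so the others get W − 126 = $266.
Without Varga: best allocation of the remaining 2 bidders over all 3 lots is Mendoza→Lot F ($141), Ghosh→Lot G ($138), total $279.
VCG payment = (others' best without Varga) − (others' welfare with Varga) = 279 − 266 = $13.

Varga pays $13.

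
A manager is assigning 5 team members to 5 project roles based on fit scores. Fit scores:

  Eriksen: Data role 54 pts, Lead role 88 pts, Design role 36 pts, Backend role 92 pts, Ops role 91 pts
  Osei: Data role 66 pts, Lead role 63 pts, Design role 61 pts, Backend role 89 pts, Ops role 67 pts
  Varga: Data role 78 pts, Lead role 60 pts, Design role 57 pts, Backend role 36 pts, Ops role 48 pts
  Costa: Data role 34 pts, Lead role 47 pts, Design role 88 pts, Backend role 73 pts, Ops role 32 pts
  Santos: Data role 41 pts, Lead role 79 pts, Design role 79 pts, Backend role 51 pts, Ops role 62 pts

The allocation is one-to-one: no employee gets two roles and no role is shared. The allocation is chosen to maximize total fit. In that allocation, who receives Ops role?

Optimal: Eriksen→Ops role (91 pts), Osei→Backend role (89 pts), Varga→Data role (78 pts), Costa→Design role (88 pts), Santos→Lead role (79 pts) — total 91+89+78+88+79 = 425 pts.
Column-greedy (each role in turn goes to its best remaining employee) gives 405 pts, worse by 20.
Next-best assignment: Eriksen→Lead role, Osei→Backend role, Varga→Data role, Costa→Design role, Santos→Ops role = 405 pts.
Every other assignment is strictly worse.
Eriksen's own top role is Backend role (92 pts), but forcing Eriksen→Backend role and reassigning the rest optimally gives only 404 pts — worse by 21.

Eriksen receives Ops role.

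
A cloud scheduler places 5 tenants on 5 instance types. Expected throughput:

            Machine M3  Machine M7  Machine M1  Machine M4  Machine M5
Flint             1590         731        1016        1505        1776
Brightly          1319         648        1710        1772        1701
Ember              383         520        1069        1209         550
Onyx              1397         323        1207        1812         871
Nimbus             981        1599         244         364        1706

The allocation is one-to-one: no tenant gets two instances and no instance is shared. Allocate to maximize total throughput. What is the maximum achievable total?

Optimal: Flint→Machine M3 (1590 ops/s), Brightly→Machine M5 (1701 ops/s), Ember→Machine M1 (1069 ops/s), Onyx→Machine M4 (1812 ops/s), Nimbus→Machine M7 (1599 ops/s) — total 1590+1701+1069+1812+1599 = 7771 ops/s.
Row-greedy (each tenant in turn takes its best remaining instance) gives 7613 ops/s, worse by 158.
Next-best assignment: Flint→Machine M5, Brightly→Machine M1, Ember→Machine M4, Onyx→Machine M3, Nimbus→Machine M7 = 7691 ops/s.

Maximum total: 7771 ops/s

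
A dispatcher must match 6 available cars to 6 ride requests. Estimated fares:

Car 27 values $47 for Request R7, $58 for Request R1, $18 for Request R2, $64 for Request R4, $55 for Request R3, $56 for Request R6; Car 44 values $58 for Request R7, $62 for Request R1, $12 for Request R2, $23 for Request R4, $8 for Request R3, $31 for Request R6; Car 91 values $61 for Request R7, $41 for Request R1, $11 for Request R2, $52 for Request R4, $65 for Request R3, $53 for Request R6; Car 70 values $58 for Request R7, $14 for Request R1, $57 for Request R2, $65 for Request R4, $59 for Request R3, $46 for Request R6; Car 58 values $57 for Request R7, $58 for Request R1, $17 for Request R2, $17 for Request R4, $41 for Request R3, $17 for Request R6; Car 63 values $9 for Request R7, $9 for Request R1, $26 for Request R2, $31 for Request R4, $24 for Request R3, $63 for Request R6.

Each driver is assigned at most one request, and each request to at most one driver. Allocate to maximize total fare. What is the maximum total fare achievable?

Max total: $368

Optimal: Car 27→Request R4 ($64), Car 44→Request R1 ($62), Car 91→Request R3 ($65), Car 70→Request R2 ($57), Car 58→Request R7 ($57), Car 63→Request R6 ($63) — total 64+62+65+57+57+63 = $368.
Column-greedy (each request in turn goes to its best remaining driver) gives $348, worse by 20.
Next-best assignment: Car 27→Request R4, Car 44→Request R7, Car 91→Request R3, Car 70→Request R2, Car 58→Request R1, Car 63→Request R6 = $365.
Swapping Car 27↔Car 91 (Car 27→Request R3 $55, Car 91→Request R4 $52) loses 22.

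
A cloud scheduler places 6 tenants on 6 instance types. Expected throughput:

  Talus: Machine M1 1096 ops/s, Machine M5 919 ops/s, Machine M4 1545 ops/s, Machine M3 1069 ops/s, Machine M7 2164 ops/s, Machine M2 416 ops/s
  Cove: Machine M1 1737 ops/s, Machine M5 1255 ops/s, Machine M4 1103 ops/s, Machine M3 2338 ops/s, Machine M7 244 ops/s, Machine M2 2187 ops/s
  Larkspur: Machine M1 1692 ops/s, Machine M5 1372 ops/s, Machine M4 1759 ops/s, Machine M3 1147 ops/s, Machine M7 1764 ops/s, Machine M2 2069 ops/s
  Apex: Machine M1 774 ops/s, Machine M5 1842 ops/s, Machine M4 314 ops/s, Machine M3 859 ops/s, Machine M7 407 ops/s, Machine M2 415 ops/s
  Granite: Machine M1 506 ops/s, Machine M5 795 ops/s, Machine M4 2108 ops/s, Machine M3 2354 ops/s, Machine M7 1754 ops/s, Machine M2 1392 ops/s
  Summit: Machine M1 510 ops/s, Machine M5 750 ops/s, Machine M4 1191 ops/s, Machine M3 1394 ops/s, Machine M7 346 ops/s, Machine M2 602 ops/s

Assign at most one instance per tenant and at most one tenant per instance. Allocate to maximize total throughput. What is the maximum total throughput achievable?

This is a one-to-one assignment (maximum-weight bipartite matching).
Optimal: Talus→Machine M7 (2164 ops/s), Cove→Machine M2 (2187 ops/s), Larkspur→Machine M1 (1692 ops/s), Apex→Machine M5 (1842 ops/s), Granite→Machine M3 (2354 ops/s), Summit→Machine M4 (1191 ops/s) — total 2164+2187+1692+1842+2354+1191 = 11430 ops/s.
Max-entry greedy (repeatedly take the single best remaining cell) gives 10816 ops/s, worse by 614.

Max total: 11430 ops/s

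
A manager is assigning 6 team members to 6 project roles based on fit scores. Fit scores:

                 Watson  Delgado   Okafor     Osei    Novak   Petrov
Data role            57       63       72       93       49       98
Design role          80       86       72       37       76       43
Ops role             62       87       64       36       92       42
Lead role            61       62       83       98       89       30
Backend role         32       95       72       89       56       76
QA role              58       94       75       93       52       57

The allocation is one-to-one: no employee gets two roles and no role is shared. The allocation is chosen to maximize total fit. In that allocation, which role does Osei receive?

Optimal: Watson→Design role (80 pts), Delgado→Backend role (95 pts), Okafor→Lead role (83 pts), Osei→QA role (93 pts), Novak→Ops role (92 pts), Petrov→Data role (98 pts) — total 80+95+83+93+92+98 = 541 pts.
Column-greedy (each role in turn goes to its best remaining employee) gives 504 pts, worse by 37.
Next-best assignment: Watson→Design role, Delgado→Backend role, Okafor→QA role, Osei→Lead role, Novak→Ops role, Petrov→Data role = 538 pts.
Osei's own top role is Lead role (98 pts), but forcing Osei→Lead role and reassigning the rest optimally gives only 538 pts — worse by 3.

Osei receives QA role.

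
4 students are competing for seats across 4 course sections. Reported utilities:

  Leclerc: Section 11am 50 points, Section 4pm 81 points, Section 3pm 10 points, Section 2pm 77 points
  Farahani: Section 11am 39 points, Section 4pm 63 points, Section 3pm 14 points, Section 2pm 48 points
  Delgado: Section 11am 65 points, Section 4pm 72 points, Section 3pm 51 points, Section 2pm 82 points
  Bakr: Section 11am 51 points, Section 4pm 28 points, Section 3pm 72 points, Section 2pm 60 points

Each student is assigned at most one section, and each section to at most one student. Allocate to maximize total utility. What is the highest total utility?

Max total: 277 points

This is a one-to-one assignment (maximum-weight bipartite matching).
Optimal: Leclerc→Section 2pm (77 points), Farahani→Section 4pm (63 points), Delgado→Section 11am (65 points), Bakr→Section 3pm (72 points) — total 77+63+65+72 = 277 points.
Row-greedy (each student in turn takes its best remaining section) gives 266 points, worse by 11.
Next-best assignment: Leclerc→Section 4pm, Farahani→Section 11am, Delgado→Section 2pm, Bakr→Section 3pm = 274 points.
No other one-to-one assignment exceeds 277 points.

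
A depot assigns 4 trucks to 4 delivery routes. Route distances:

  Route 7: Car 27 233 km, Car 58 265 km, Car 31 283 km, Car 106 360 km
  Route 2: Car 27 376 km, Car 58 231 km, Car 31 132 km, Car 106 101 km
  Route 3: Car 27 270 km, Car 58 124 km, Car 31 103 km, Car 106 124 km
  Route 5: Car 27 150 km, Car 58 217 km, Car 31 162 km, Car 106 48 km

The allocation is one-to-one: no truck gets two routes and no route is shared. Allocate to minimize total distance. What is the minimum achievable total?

Treat this as an assignment problem: match each truck to one route.
Optimal: Car 27→Route 7 (233 km), Car 58→Route 3 (124 km), Car 31→Route 2 (132 km), Car 106→Route 5 (48 km) — total 233+124+132+48 = 537 km.
Min-entry greedy (repeatedly take the single cheapest remaining cell) gives 615 km, worse by 78.
Next-best assignment: Car 27→Route 7, Car 58→Route 2, Car 31→Route 3, Car 106→Route 5 = 615 km.
Swapping Car 106↔Car 58 (Car 106→Route 3 124 km, Car 58→Route 5 217 km) adds 169.

Minimum total: 537 km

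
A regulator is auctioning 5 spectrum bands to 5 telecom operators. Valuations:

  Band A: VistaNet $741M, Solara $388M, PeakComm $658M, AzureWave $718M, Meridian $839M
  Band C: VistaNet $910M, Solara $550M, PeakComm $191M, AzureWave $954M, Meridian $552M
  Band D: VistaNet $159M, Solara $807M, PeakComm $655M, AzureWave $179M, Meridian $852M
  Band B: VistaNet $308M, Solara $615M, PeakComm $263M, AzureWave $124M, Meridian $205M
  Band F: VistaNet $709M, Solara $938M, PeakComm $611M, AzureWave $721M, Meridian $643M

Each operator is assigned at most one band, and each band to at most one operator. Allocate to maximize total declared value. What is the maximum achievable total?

This is a one-to-one assignment (maximum-weight bipartite matching).
Optimal: VistaNet→Band F ($709M), Solara→Band B ($615M), PeakComm→Band A ($658M), AzureWave→Band C ($954M), Meridian→Band D ($852M) — total 709+615+658+954+852 = $3788M.
Row-greedy (each operator in turn takes its best remaining band) gives $2890M, worse by 898.

Max total: $3788M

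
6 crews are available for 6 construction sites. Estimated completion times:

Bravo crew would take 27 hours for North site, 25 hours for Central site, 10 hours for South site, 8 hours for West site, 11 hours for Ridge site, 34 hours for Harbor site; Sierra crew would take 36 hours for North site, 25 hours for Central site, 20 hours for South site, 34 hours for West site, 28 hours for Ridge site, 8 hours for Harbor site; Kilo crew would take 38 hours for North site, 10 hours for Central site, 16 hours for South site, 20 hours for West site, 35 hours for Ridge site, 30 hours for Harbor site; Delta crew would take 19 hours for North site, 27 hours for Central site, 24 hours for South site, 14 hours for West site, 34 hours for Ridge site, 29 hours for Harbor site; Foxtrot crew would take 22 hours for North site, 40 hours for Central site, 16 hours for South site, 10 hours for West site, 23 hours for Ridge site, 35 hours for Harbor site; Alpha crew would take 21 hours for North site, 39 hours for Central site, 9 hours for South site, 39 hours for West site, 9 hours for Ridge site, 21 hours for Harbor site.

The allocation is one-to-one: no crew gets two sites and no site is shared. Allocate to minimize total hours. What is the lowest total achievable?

Optimal: Bravo crew→South site (10 hours), Sierra crew→Harbor site (8 hours), Kilo crew→Central site (10 hours), Delta crew→North site (19 hours), Foxtrot crew→West site (10 hours), Alpha crew→Ridge site (9 hours) — total 10+8+10+19+10+9 = 66 hours.
Min-entry greedy (repeatedly take the single cheapest remaining cell) gives 77 hours, worse by 11.
Swapping Foxtrot crew↔Kilo crew (Foxtrot crew→Central site 40 hours, Kilo crew→West site 20 hours) adds 40.
No other one-to-one assignment undercuts 66 hours.

Minimum total: 66 hours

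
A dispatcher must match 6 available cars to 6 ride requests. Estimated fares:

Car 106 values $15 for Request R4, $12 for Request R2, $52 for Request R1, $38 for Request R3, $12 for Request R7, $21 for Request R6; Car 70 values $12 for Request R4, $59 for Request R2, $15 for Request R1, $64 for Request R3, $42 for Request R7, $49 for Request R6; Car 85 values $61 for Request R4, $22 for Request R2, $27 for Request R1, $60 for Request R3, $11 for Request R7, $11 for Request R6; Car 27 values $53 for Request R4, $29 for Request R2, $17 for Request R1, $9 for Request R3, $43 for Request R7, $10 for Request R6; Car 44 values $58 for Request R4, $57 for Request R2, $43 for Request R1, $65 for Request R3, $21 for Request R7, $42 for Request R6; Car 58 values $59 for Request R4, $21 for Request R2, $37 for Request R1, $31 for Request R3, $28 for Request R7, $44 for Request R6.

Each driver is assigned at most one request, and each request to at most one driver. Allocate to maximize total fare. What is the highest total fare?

Treat this as an assignment problem: match each driver to one request.
Optimal: Car 106→Request R1 ($52), Car 70→Request R2 ($59), Car 85→Request R4 ($61), Car 27→Request R7 ($43), Car 44→Request R3 ($65), Car 58→Request R6 ($44) — total 52+59+61+43+65+44 = $324.

Max total: $324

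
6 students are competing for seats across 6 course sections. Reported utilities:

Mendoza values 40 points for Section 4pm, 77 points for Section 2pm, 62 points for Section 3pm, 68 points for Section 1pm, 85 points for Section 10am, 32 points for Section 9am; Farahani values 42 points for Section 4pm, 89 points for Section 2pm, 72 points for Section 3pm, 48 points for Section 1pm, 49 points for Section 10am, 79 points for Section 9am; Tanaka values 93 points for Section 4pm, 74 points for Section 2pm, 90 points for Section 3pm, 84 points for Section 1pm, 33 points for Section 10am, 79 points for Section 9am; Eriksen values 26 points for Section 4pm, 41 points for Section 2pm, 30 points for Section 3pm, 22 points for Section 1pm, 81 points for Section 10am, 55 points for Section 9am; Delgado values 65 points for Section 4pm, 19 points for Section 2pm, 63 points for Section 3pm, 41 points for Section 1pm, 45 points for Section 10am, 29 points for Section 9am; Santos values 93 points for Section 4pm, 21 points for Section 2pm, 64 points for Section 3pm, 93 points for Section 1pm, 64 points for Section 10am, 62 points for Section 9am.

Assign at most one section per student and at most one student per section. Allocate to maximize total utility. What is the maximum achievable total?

Maximum total: 486 points

Optimal: Mendoza→Section 2pm (77 points), Farahani→Section 9am (79 points), Tanaka→Section 4pm (93 points), Eriksen→Section 10am (81 points), Delgado→Section 3pm (63 points), Santos→Section 1pm (93 points) — total 77+79+93+81+63+93 = 486 points.
Row-greedy (each student in turn takes its best remaining section) gives 478 points, worse by 8.
Next-best assignment: Mendoza→Section 2pm, Farahani→Section 9am, Tanaka→Section 3pm, Eriksen→Section 10am, Delgado→Section 4pm, Santos→Section 1pm = 485 points.
Swapping Santos↔Mendoza (Santos→Section 2pm 21 points, Mendoza→Section 1pm 68 points) loses 81.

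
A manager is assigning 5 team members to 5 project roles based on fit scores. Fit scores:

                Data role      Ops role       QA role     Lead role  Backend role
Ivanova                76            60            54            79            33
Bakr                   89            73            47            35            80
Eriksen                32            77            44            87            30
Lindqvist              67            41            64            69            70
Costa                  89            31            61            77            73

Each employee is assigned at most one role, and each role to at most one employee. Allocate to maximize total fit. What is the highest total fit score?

Treat this as an assignment problem: match each employee to one role.
Optimal: Ivanova→Lead role (79 pts), Bakr→Backend role (80 pts), Eriksen→Ops role (77 pts), Lindqvist→QA role (64 pts), Costa→Data role (89 pts) — total 79+80+77+64+89 = 389 pts.
Column-greedy (each role in turn goes to its best remaining employee) gives 382 pts, worse by 7.
Next-best assignment: Ivanova→Lead role, Bakr→Data role, Eriksen→Ops role, Lindqvist→QA role, Costa→Backend role = 382 pts.
Swapping Costa↔Bakr (Costa→Backend role 73 pts, Bakr→Data role 89 pts) loses 7.

Max total: 389 pts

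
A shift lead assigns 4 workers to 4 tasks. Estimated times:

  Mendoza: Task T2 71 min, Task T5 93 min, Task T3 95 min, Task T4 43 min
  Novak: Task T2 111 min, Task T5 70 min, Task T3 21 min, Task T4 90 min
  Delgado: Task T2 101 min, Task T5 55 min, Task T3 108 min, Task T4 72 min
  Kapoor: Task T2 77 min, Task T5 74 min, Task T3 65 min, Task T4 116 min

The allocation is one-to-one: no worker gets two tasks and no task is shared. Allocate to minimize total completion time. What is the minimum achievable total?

Min total: 196 min

Optimal: Mendoza→Task T4 (43 min), Novak→Task T3 (21 min), Delgado→Task T5 (55 min), Kapoor→Task T2 (77 min) — total 43+21+55+77 = 196 min.
Column-greedy (each task in turn goes to its cheapest remaining worker) gives 263 min, worse by 67.
Swapping Delgado↔Novak (Delgado→Task T3 108 min, Novak→Task T5 70 min) adds 102.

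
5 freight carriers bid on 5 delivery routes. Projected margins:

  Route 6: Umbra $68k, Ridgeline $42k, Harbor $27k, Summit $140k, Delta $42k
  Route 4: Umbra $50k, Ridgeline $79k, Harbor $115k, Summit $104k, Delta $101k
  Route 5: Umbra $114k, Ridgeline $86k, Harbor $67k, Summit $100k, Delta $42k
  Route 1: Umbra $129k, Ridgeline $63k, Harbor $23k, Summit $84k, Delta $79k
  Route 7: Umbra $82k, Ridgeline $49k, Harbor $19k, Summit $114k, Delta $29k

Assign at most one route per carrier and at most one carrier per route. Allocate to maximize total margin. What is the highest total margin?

Maximum total: $502k

Optimal: Umbra→Route 7 ($82k), Ridgeline→Route 5 ($86k), Harbor→Route 4 ($115k), Summit→Route 6 ($140k), Delta→Route 1 ($79k) — total 82+86+115+140+79 = $502k.
Column-greedy (each route in turn goes to its best remaining carrier) gives $497k, worse by 5.
Next-best assignment: Umbra→Route 1, Ridgeline→Route 5, Harbor→Route 4, Summit→Route 6, Delta→Route 7 = $499k.
Checked against all permutations: $502k is optimal.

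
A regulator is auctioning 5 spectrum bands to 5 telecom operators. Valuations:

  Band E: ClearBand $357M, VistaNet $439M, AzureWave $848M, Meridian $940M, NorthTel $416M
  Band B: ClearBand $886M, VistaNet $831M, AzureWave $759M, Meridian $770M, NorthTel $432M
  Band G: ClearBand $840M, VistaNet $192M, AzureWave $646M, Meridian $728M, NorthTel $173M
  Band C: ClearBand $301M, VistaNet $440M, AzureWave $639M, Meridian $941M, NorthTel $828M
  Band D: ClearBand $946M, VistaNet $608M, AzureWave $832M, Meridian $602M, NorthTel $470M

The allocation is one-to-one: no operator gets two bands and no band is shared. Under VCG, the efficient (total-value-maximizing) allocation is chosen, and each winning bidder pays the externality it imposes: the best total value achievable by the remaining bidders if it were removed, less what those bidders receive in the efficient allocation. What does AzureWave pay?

Efficient allocation: ClearBand→Band G ($840M), VistaNet→Band B ($831M), AzureWave→Band D ($832M), Meridian→Band E ($940M), NorthTel→Band C ($828M); total welfare W = $4271M.
AzureWave receives Band D at value $832M, so the others get W − 832 = $3439M.
Without AzureWave: best allocation of the remaining 4 bidders over all 5 bands is ClearBand→Band D ($946M), VistaNet→Band B ($831M), Meridian→Band E ($940M), NorthTel→Band C ($828M), total $3545M.
VCG payment = (others' best without AzureWave) − (others' welfare with AzureWave) = 3545 − 3439 = $106M.

AzureWave pays $106M.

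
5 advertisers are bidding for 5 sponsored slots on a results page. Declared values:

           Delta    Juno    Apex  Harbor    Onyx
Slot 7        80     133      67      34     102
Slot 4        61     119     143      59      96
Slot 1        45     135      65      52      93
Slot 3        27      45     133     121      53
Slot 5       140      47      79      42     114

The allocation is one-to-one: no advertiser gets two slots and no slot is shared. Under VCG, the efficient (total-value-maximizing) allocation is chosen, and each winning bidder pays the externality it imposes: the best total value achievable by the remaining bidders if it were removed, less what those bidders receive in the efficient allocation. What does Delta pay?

Efficient allocation: Delta→Slot 5 ($140), Juno→Slot 1 ($135), Apex→Slot 4 ($143), Harbor→Slot 3 ($121), Onyx→Slot 7 ($102); total welfare W = $641.
Delta receives Slot 5 at value $140, so the others get W − 140 = $501.
Without Delta: best allocation of the remaining 4 bidders over all 5 slots is Juno→Slot 1 ($135), Apex→Slot 4 ($143), Harbor→Slot 3 ($121), Onyx→Slot 5 ($114), total $513.
VCG payment = (others' best without Delta) − (others' welfare with Delta) = 513 − 501 = $12.

Delta pays $12.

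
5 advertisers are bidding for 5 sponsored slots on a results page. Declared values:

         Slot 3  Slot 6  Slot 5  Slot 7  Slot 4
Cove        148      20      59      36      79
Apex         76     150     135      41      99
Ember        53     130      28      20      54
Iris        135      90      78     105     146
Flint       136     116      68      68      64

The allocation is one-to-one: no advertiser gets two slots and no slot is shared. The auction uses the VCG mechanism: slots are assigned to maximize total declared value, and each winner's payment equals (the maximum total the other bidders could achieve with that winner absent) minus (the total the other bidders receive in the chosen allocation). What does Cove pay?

Cove pays $68.

Efficient allocation: Cove→Slot 3 ($148), Apex→Slot 5 ($135), Ember→Slot 6 ($130), Iris→Slot 4 ($146), Flint→Slot 7 ($68); total welfare W = $627.
Cove receives Slot 3 at value $148, so the others get W − 148 = $479.
Without Cove: best allocation of the remaining 4 bidders over all 5 slots is Apex→Slot 5 ($135), Ember→Slot 6 ($130), Iris→Slot 4 ($146), Flint→Slot 3 ($136), total $547.
VCG payment = (others' best without Cove) − (others' welfare with Cove) = 547 − 479 = $68.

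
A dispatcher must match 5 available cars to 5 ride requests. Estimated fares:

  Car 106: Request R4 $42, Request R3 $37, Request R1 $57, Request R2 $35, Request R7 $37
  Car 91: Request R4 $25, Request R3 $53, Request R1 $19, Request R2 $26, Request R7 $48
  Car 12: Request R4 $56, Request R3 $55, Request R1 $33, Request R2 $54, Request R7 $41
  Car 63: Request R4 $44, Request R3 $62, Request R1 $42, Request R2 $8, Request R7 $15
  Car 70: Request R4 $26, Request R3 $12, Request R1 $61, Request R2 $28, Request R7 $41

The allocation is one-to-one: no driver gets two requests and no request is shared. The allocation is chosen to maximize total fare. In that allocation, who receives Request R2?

Optimal: Car 106→Request R4 ($42), Car 91→Request R7 ($48), Car 12→Request R2 ($54), Car 63→Request R3 ($62), Car 70→Request R1 ($61) — total 42+48+54+62+61 = $267.
Row-greedy (each driver in turn takes its best remaining request) gives $209, worse by 58.
Car 12's own top request is Request R4 ($56), but forcing Car 12→Request R4 and reassigning the rest optimally gives only $262 — worse by 5.

Car 12 receives Request R2.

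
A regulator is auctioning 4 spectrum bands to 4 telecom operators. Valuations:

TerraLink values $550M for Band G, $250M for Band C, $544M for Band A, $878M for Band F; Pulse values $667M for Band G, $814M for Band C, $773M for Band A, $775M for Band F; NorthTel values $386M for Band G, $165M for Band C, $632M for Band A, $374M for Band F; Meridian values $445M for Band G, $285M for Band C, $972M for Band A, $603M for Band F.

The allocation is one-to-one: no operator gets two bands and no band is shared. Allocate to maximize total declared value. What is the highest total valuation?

Max total: $3050M

Treat this as an assignment problem: match each operator to one band.
Optimal: TerraLink→Band F ($878M), Pulse→Band C ($814M), NorthTel→Band G ($386M), Meridian→Band A ($972M) — total 878+814+386+972 = $3050M.
Checked against all permutations: $3050M is optimal.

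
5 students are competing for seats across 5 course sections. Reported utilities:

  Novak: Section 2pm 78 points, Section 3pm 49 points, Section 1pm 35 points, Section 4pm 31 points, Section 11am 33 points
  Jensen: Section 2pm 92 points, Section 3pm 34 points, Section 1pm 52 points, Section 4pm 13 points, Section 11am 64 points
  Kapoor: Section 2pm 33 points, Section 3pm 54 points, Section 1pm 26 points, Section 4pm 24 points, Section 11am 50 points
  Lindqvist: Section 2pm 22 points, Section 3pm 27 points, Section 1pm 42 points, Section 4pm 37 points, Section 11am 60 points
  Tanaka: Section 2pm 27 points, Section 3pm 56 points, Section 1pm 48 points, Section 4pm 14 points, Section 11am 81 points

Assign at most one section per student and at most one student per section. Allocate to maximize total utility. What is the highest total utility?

Maximum total: 302 points

This is the linear assignment problem.
Optimal: Novak→Section 2pm (78 points), Jensen→Section 1pm (52 points), Kapoor→Section 3pm (54 points), Lindqvist→Section 4pm (37 points), Tanaka→Section 11am (81 points) — total 78+52+54+37+81 = 302 points.
Column-greedy (each section in turn goes to its best remaining student) gives 271 points, worse by 31.
Next-best assignment: Novak→Section 4pm, Jensen→Section 2pm, Kapoor→Section 3pm, Lindqvist→Section 1pm, Tanaka→Section 11am = 300 points.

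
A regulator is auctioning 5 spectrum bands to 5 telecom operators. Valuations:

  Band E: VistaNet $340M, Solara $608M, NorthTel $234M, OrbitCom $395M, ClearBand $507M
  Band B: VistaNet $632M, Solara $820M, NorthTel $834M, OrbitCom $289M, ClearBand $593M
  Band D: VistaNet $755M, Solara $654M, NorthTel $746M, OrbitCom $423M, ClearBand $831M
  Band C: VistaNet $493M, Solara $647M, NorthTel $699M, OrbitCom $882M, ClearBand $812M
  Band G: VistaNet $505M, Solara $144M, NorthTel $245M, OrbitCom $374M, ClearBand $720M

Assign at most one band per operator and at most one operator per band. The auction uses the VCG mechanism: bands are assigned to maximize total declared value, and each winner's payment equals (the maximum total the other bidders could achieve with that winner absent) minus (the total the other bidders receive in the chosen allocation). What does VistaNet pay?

Efficient allocation: VistaNet→Band D ($755M), Solara→Band E ($608M), NorthTel→Band B ($834M), OrbitCom→Band C ($882M), ClearBand→Band G ($720M); total welfare W = $3799M.
VistaNet receives Band D at value $755M, so the others get W − 755 = $3044M.
Without VistaNet: best allocation of the remaining 4 bidders over all 5 bands is Solara→Band B ($820M), NorthTel→Band D ($746M), OrbitCom→Band C ($882M), ClearBand→Band G ($720M), total $3168M.
VCG payment = (others' best without VistaNet) − (others' welfare with VistaNet) = 3168 − 3044 = $124M.

VistaNet pays $124M.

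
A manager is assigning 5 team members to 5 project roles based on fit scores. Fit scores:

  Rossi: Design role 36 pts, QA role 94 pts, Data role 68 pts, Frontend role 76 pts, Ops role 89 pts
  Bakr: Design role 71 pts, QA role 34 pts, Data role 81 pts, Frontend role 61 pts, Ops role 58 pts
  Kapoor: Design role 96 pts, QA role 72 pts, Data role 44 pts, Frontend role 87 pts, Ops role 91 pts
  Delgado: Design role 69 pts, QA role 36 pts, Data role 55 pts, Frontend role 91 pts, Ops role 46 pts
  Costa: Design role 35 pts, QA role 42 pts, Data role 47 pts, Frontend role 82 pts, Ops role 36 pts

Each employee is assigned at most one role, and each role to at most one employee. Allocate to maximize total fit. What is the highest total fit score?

Max total: 417 pts

Treat this as an assignment problem: match each employee to one role.
Optimal: Rossi→QA role (94 pts), Bakr→Data role (81 pts), Kapoor→Ops role (91 pts), Delgado→Design role (69 pts), Costa→Frontend role (82 pts) — total 94+81+91+69+82 = 417 pts.
Swapping Costa↔Delgado (Costa→Design role 35 pts, Delgado→Frontend role 91 pts) loses 25.
No other one-to-one assignment exceeds 417 pts.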